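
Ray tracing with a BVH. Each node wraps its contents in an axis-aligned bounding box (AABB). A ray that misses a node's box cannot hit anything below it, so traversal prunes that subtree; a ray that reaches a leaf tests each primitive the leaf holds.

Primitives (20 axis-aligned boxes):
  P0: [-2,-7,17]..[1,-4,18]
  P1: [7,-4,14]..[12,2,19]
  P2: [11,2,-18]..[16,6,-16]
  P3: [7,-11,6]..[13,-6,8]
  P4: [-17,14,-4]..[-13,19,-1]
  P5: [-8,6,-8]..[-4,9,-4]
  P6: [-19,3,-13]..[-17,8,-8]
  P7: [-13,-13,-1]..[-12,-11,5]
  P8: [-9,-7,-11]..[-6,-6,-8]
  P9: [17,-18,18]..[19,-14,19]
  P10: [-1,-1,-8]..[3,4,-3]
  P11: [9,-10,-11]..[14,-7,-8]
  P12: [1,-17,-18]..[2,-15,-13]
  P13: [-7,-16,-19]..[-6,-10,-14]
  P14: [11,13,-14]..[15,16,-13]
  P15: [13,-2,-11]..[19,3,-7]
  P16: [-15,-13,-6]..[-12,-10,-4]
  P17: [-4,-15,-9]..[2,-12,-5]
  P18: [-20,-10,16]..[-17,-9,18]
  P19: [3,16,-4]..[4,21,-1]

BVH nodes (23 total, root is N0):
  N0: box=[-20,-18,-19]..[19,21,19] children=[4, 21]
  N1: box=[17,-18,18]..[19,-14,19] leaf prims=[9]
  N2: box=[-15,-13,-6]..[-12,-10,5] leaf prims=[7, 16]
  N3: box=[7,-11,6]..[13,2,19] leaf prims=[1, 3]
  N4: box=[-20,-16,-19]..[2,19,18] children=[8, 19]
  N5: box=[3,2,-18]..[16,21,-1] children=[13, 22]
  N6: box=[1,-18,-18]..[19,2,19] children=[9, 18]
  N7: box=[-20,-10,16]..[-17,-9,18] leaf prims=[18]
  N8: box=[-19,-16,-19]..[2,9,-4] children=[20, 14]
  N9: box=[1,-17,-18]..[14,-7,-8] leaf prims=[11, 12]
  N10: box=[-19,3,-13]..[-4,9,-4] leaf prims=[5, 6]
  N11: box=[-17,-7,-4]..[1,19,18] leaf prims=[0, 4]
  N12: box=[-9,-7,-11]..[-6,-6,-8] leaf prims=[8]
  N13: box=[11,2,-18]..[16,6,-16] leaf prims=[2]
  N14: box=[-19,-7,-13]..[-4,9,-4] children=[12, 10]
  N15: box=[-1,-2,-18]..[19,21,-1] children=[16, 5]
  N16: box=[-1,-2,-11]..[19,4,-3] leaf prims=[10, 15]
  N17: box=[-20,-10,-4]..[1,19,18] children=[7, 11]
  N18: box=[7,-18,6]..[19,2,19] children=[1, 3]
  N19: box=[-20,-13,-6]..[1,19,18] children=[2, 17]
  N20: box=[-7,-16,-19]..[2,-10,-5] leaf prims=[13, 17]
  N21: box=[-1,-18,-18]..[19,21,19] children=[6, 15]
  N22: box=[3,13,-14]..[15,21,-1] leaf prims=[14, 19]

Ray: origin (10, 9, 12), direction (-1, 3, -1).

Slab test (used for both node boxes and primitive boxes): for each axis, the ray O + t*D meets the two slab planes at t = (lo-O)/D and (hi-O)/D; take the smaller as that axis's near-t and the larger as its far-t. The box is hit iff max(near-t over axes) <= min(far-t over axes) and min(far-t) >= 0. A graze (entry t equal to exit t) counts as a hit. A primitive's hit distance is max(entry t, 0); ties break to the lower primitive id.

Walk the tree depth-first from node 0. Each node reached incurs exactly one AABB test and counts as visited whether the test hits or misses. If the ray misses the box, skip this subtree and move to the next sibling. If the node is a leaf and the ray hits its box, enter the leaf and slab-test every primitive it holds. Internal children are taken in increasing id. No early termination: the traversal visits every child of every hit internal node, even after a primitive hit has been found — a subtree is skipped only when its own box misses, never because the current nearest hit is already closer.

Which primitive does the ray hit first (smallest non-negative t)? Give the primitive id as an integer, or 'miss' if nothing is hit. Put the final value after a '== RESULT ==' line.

Trace the traversal:
N0 x:[-9,30] y:[-9,4] z:[-7,31] -> hit [-7,4], descend [4, 21]
  N4 x:[8,30] y:[-25/3,10/3] z:[-6,31] -> miss, prune
  N21 x:[-9,11] y:[-9,4] z:[-7,30] -> hit [-7,4], descend [6, 15]
    N6 x:[-9,9] y:[-9,-7/3] z:[-7,30] -> miss, prune
    N15 x:[-9,11] y:[-11/3,4] z:[13,30] -> miss, prune

Summary -> nodes [0, 4, 21, 6, 15]; box-tests=5; leaf-entries=0; first=miss

== RESULT ==
miss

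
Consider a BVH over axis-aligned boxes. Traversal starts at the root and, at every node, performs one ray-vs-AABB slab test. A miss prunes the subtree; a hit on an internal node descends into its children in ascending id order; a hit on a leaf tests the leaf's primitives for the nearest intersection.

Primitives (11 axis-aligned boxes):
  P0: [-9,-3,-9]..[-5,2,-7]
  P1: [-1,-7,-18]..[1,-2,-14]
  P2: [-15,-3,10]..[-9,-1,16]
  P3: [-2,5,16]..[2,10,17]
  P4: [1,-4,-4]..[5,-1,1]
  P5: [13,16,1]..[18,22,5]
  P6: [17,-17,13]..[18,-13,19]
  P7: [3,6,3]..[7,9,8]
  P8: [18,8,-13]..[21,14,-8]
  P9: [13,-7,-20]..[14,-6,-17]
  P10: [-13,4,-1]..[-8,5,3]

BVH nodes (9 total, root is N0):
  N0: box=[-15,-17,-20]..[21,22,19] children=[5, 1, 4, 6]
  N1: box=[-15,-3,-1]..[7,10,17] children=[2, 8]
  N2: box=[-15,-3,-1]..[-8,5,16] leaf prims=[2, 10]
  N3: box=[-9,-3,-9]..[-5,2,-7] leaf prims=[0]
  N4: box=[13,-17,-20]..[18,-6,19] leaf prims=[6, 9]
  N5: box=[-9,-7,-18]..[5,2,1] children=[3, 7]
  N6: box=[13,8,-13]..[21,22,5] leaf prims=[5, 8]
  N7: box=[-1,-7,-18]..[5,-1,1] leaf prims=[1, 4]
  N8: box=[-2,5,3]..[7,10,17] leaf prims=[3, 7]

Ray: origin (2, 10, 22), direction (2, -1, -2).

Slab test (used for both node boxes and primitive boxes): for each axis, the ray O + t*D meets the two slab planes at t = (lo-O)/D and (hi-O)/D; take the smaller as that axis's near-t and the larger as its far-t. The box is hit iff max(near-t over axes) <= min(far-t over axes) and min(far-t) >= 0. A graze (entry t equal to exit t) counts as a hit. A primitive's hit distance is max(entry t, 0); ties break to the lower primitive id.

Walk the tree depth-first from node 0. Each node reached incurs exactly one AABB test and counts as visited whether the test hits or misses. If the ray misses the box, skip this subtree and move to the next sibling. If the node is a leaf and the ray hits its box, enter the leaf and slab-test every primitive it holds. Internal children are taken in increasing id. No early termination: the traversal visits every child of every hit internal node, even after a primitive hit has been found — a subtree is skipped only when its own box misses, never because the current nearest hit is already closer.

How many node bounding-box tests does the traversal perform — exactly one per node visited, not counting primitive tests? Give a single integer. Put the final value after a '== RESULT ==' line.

Trace the traversal:
N0 x:[-17/2,19/2] y:[-12,27] z:[3/2,21] -> hit [3/2,19/2], descend [1, 4, 5, 6]
  N1 x:[-17/2,5/2] y:[0,13] z:[5/2,23/2] -> hit [5/2,5/2], descend [2, 8]
    N2 x:[-17/2,-5] y:[5,13] z:[3,23/2] -> miss, prune
    N8 x:[-2,5/2] y:[0,5] z:[5/2,19/2] -> hit [5/2,5/2] leaf, test {P3(miss), P7(miss)}
  N4 x:[11/2,8] y:[16,27] z:[3/2,21] -> miss, prune
  N5 x:[-11/2,3/2] y:[8,17] z:[21/2,20] -> miss, prune
  N6 x:[11/2,19/2] y:[-12,2] z:[17/2,35/2] -> miss, prune

order=[0, 1, 2, 8, 4, 5, 6]  |boxes|=7  |leaves|=1  hit=miss

== RESULT ==
7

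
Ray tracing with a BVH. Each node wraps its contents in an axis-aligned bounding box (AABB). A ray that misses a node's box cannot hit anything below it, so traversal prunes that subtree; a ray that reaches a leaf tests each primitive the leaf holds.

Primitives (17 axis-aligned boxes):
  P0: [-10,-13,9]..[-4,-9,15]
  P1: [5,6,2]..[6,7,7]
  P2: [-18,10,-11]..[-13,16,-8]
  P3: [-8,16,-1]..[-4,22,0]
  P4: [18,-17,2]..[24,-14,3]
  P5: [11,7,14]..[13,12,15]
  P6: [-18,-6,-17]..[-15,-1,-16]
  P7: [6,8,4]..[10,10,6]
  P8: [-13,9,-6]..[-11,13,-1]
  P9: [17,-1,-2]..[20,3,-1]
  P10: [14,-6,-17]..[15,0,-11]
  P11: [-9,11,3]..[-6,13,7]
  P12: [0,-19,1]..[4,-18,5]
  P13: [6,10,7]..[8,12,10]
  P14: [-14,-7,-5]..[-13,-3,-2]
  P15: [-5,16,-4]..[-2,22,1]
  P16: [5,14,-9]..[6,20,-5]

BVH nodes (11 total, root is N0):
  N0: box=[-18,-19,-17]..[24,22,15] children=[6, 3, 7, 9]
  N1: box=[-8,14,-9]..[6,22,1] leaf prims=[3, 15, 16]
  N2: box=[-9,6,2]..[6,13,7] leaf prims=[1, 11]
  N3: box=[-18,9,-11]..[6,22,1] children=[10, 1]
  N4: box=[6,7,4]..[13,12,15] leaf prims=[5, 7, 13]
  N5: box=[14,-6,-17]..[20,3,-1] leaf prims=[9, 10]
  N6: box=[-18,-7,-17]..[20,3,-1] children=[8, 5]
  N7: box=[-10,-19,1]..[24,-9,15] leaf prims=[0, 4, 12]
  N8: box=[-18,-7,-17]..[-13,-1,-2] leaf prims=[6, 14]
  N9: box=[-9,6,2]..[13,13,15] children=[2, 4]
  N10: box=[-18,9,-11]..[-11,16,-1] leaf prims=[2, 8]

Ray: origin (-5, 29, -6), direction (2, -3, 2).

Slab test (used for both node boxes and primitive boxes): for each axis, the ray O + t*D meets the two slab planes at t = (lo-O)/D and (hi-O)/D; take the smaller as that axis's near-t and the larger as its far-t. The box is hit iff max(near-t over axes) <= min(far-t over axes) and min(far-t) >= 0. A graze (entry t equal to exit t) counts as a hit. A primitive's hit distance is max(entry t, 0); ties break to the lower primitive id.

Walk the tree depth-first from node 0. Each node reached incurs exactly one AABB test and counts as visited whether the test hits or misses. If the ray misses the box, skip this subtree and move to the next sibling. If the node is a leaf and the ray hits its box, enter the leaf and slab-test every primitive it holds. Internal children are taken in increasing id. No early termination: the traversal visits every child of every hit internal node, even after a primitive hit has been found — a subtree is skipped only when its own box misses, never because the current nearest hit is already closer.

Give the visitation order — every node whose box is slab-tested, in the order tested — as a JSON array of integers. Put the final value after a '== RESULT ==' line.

Walk:
N0 x:[-13/2,29/2] y:[7/3,16] z:[-11/2,21/2] -> hit [7/3,21/2], descend [3, 6, 7, 9]
  N3 x:[-13/2,11/2] y:[7/3,20/3] z:[-5/2,7/2] -> hit [7/3,7/2], descend [1, 10]
    N1 x:[-3/2,11/2] y:[7/3,5] z:[-3/2,7/2] -> hit [7/3,7/2] leaf, test {P3(miss), P15(miss), P16(miss)}
    N10 x:[-13/2,-3] y:[13/3,20/3] z:[-5/2,5/2] -> miss, prune
  N6 x:[-13/2,25/2] y:[26/3,12] z:[-11/2,5/2] -> miss, prune
  N7 x:[-5/2,29/2] y:[38/3,16] z:[7/2,21/2] -> miss, prune
  N9 x:[-2,9] y:[16/3,23/3] z:[4,21/2] -> hit [16/3,23/3], descend [2, 4]
    N2 x:[-2,11/2] y:[16/3,23/3] z:[4,13/2] -> hit [16/3,11/2] leaf, test {P1(miss), P11(miss)}
    N4 x:[11/2,9] y:[17/3,22/3] z:[5,21/2] -> hit [17/3,22/3] leaf, test {P5(miss), P7(miss), P13(miss)}

order=[0, 3, 1, 10, 6, 7, 9, 2, 4]  |boxes|=9  |leaves|=3  hit=miss

== RESULT ==
[0, 3, 1, 10, 6, 7, 9, 2, 4]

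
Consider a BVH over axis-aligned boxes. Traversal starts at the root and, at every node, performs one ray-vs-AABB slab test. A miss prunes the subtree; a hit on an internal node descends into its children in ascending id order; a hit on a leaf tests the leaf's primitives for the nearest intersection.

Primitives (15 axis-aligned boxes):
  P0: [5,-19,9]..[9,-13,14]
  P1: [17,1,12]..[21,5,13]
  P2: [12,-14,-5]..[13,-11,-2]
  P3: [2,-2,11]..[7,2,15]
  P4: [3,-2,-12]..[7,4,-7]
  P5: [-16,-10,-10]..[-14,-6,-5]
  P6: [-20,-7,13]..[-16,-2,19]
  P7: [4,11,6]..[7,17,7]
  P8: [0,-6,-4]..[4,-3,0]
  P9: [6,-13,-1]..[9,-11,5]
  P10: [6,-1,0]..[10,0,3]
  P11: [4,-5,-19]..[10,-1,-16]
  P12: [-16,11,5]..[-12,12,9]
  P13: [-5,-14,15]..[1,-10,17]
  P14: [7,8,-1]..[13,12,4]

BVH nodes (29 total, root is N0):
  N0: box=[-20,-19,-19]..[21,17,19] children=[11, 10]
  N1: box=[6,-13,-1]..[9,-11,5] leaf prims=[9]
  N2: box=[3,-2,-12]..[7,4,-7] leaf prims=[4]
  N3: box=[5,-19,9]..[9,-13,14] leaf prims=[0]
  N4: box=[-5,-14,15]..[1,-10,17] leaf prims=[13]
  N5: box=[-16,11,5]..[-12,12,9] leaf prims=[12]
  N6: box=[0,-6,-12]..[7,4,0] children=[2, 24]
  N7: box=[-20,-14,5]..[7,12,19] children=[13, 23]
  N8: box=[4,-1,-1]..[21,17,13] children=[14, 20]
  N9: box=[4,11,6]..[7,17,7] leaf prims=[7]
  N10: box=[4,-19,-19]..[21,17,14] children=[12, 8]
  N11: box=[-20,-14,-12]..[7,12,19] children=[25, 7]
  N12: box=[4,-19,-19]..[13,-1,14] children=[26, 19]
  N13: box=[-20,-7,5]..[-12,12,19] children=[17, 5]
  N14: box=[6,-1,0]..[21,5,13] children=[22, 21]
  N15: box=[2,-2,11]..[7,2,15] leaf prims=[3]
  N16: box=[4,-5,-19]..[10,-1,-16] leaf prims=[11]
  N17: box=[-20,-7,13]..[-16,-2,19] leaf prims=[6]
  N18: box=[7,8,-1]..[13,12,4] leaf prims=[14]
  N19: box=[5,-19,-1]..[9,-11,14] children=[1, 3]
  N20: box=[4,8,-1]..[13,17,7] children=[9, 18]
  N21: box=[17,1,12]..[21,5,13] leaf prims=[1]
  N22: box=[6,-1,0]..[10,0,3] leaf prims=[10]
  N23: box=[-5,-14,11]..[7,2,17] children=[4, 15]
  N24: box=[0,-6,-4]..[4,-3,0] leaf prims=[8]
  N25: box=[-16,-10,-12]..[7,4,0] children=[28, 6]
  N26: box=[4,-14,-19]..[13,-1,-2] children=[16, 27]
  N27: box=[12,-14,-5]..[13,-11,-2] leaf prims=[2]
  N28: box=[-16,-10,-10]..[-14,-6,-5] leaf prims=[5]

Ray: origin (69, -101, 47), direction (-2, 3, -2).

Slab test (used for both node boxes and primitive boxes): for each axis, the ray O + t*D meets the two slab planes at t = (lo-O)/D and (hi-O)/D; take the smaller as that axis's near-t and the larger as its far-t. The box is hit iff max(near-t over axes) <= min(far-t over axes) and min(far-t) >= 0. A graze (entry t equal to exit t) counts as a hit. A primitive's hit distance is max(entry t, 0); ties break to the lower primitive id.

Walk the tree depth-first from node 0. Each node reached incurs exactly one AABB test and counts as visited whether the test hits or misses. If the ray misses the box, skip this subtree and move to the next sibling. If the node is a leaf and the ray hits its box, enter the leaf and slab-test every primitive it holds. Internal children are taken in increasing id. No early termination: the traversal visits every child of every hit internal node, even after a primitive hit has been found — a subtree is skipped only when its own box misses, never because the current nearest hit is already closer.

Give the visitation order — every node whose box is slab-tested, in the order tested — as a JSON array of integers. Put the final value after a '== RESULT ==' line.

Trace the traversal:
N0 x:[24,89/2] y:[82/3,118/3] z:[14,33] -> hit [82/3,33], descend [10, 11]
  N10 x:[24,65/2] y:[82/3,118/3] z:[33/2,33] -> hit [82/3,65/2], descend [8, 12]
    N8 x:[24,65/2] y:[100/3,118/3] z:[17,24] -> miss, prune
    N12 x:[28,65/2] y:[82/3,100/3] z:[33/2,33] -> hit [28,65/2], descend [19, 26]
      N19 x:[30,32] y:[82/3,30] z:[33/2,24] -> miss, prune
      N26 x:[28,65/2] y:[29,100/3] z:[49/2,33] -> hit [29,65/2], descend [16, 27]
        N16 x:[59/2,65/2] y:[32,100/3] z:[63/2,33] -> hit [32,65/2] leaf, test {P11@t=32}
        N27 x:[28,57/2] y:[29,30] z:[49/2,26] -> miss, prune
  N11 x:[31,89/2] y:[29,113/3] z:[14,59/2] -> miss, prune

order=[0, 10, 8, 12, 19, 26, 16, 27, 11]  |boxes|=9  |leaves|=1  hit=P11

== RESULT ==
[0, 10, 8, 12, 19, 26, 16, 27, 11]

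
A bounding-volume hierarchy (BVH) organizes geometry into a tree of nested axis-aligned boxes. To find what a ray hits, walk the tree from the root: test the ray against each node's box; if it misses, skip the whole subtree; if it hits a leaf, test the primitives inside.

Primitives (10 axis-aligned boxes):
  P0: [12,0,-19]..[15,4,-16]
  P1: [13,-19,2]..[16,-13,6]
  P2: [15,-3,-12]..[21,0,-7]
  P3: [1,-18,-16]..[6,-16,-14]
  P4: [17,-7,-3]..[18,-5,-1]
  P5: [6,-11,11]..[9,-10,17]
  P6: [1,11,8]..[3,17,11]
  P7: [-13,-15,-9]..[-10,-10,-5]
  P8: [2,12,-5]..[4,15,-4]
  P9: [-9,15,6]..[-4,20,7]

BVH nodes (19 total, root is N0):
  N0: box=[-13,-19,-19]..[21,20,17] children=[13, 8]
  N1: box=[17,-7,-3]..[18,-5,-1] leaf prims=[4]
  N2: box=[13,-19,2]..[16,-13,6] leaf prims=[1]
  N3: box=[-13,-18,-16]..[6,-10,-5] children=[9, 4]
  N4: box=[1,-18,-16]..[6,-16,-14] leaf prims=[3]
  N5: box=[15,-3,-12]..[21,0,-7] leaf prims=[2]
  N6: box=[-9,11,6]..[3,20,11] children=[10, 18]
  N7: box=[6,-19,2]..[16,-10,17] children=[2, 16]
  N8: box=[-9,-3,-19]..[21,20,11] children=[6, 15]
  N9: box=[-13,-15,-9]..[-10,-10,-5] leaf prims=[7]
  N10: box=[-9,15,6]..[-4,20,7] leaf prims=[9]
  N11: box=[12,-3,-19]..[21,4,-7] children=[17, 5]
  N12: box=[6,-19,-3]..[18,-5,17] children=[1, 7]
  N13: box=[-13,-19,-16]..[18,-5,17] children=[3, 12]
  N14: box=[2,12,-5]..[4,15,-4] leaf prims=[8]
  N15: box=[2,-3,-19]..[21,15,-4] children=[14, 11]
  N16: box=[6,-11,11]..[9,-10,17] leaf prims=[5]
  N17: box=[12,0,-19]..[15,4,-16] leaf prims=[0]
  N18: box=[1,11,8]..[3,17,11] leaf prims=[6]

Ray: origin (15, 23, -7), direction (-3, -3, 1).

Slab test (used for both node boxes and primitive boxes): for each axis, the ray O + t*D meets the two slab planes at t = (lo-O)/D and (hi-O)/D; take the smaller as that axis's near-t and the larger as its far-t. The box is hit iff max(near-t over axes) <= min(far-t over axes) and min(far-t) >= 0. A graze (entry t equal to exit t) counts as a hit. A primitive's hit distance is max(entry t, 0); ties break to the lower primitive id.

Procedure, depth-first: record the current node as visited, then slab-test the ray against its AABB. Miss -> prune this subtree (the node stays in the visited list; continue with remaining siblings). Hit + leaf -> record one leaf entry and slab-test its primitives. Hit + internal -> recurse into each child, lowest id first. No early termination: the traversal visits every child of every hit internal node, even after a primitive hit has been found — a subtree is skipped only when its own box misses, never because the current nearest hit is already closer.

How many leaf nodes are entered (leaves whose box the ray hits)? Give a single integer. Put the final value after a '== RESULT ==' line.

Walk:
N0 x:[-2,28/3] y:[1,14] z:[-12,24] -> hit [1,28/3], descend [8, 13]
  N8 x:[-2,8] y:[1,26/3] z:[-12,18] -> hit [1,8], descend [6, 15]
    N6 x:[4,8] y:[1,4] z:[13,18] -> miss, prune
    N15 x:[-2,13/3] y:[8/3,26/3] z:[-12,3] -> hit [8/3,3], descend [11, 14]
      N11 x:[-2,1] y:[19/3,26/3] z:[-12,0] -> miss, prune
      N14 x:[11/3,13/3] y:[8/3,11/3] z:[2,3] -> miss, prune
  N13 x:[-1,28/3] y:[28/3,14] z:[-9,24] -> hit [28/3,28/3], descend [3, 12]
    N3 x:[3,28/3] y:[11,41/3] z:[-9,2] -> miss, prune
    N12 x:[-1,3] y:[28/3,14] z:[4,24] -> miss, prune

Visited [0, 8, 6, 15, 11, 14, 13, 3, 12]. Tests: 9 box, 0 leaf. Nearest: miss.

== RESULT ==
0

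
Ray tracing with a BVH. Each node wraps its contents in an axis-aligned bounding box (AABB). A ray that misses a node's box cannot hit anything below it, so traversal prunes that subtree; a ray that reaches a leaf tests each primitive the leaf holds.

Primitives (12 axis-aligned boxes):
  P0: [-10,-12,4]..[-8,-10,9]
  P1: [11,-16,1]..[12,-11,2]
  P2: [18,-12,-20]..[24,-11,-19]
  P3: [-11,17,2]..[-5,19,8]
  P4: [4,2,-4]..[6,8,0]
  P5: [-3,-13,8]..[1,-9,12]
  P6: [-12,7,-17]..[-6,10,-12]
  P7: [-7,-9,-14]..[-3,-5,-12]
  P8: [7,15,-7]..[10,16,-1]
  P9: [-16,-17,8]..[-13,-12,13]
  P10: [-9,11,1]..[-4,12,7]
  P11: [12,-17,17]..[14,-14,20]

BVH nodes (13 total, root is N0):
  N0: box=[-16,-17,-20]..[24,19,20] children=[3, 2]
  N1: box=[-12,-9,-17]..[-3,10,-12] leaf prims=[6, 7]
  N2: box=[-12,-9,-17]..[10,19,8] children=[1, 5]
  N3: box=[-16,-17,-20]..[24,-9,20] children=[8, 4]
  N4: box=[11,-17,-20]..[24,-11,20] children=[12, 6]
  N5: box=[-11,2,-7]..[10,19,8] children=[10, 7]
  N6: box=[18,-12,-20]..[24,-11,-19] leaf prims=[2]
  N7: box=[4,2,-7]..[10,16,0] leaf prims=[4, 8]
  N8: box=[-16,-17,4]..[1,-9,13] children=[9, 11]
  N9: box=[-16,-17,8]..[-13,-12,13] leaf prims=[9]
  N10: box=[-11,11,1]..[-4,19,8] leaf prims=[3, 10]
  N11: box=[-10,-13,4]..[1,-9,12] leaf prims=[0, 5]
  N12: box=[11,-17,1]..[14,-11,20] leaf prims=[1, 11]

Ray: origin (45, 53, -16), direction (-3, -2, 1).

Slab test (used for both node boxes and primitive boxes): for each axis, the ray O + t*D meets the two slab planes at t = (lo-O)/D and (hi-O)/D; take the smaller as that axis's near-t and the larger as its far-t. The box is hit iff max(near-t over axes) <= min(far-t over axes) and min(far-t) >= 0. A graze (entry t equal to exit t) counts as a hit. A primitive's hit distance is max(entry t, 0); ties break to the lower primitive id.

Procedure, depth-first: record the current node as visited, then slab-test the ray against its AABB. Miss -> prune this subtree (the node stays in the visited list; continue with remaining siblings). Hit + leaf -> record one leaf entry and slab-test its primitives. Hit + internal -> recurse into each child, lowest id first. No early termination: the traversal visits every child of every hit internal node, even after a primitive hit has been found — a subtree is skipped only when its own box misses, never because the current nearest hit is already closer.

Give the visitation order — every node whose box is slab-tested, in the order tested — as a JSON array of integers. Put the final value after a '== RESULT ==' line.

Trace the traversal:
N0 x:[7,61/3] y:[17,35] z:[-4,36] -> hit [17,61/3], descend [2, 3]
  N2 x:[35/3,19] y:[17,31] z:[-1,24] -> hit [17,19], descend [1, 5]
    N1 x:[16,19] y:[43/2,31] z:[-1,4] -> miss, prune
    N5 x:[35/3,56/3] y:[17,51/2] z:[9,24] -> hit [17,56/3], descend [7, 10]
      N7 x:[35/3,41/3] y:[37/2,51/2] z:[9,16] -> miss, prune
      N10 x:[49/3,56/3] y:[17,21] z:[17,24] -> hit [17,56/3] leaf, test {P3@t=18, P10(miss)}
  N3 x:[7,61/3] y:[31,35] z:[-4,36] -> miss, prune

Summary -> nodes [0, 2, 1, 5, 7, 10, 3]; box-tests=7; leaf-entries=1; first=P3

== RESULT ==
[0, 2, 1, 5, 7, 10, 3]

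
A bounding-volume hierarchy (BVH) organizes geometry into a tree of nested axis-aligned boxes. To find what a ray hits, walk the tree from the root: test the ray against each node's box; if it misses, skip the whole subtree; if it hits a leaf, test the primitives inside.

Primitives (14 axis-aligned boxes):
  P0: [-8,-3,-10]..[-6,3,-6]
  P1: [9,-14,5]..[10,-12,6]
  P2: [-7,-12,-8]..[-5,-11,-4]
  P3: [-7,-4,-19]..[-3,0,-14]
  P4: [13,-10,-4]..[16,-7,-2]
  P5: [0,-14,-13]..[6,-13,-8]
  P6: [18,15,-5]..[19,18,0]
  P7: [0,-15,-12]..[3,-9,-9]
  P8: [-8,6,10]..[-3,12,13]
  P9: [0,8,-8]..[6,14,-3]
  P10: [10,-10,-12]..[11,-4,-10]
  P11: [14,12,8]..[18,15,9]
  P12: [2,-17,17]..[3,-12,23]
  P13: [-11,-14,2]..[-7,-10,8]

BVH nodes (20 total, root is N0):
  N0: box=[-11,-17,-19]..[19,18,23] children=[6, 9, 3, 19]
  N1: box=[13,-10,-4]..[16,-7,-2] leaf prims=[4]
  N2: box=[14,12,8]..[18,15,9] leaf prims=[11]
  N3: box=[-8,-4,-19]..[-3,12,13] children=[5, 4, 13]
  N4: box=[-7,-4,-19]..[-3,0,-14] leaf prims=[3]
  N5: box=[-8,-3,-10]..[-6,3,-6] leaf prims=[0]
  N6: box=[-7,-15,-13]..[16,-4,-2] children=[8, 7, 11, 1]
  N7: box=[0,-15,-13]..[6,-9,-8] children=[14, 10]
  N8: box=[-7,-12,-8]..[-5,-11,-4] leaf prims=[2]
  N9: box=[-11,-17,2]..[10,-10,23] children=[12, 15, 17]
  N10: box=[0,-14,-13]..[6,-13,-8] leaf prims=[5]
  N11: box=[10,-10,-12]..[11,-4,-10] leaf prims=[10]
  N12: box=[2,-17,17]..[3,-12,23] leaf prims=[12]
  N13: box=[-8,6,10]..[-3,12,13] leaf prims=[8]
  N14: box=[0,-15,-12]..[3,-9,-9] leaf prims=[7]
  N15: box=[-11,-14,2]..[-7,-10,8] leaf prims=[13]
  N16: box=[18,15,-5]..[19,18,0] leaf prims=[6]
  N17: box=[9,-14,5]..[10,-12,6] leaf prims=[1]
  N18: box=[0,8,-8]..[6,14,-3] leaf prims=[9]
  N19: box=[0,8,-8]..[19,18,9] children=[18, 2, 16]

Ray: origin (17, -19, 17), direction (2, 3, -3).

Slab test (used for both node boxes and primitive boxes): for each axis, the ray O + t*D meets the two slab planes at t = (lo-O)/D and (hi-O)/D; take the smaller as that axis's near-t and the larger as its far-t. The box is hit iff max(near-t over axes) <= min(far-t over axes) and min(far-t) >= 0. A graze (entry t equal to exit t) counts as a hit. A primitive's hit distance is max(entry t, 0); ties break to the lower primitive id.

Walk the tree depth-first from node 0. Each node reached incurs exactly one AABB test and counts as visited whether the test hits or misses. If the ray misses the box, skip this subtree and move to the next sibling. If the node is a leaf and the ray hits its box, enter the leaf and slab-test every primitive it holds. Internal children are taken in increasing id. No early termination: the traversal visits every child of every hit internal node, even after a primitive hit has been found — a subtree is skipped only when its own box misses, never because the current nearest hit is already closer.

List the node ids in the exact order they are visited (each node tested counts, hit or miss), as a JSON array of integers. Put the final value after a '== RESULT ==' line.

Trace the traversal:
N0 x:[-14,1] y:[2/3,37/3] z:[-2,12] -> hit [2/3,1], descend [3, 6, 9, 19]
  N3 x:[-25/2,-10] y:[5,31/3] z:[4/3,12] -> miss, prune
  N6 x:[-12,-1/2] y:[4/3,5] z:[19/3,10] -> miss, prune
  N9 x:[-14,-7/2] y:[2/3,3] z:[-2,5] -> miss, prune
  N19 x:[-17/2,1] y:[9,37/3] z:[8/3,25/3] -> miss, prune

5 AABB tests over nodes [0, 3, 6, 9, 19]; 0 leaves entered; closest miss.

== RESULT ==
[0, 3, 6, 9, 19]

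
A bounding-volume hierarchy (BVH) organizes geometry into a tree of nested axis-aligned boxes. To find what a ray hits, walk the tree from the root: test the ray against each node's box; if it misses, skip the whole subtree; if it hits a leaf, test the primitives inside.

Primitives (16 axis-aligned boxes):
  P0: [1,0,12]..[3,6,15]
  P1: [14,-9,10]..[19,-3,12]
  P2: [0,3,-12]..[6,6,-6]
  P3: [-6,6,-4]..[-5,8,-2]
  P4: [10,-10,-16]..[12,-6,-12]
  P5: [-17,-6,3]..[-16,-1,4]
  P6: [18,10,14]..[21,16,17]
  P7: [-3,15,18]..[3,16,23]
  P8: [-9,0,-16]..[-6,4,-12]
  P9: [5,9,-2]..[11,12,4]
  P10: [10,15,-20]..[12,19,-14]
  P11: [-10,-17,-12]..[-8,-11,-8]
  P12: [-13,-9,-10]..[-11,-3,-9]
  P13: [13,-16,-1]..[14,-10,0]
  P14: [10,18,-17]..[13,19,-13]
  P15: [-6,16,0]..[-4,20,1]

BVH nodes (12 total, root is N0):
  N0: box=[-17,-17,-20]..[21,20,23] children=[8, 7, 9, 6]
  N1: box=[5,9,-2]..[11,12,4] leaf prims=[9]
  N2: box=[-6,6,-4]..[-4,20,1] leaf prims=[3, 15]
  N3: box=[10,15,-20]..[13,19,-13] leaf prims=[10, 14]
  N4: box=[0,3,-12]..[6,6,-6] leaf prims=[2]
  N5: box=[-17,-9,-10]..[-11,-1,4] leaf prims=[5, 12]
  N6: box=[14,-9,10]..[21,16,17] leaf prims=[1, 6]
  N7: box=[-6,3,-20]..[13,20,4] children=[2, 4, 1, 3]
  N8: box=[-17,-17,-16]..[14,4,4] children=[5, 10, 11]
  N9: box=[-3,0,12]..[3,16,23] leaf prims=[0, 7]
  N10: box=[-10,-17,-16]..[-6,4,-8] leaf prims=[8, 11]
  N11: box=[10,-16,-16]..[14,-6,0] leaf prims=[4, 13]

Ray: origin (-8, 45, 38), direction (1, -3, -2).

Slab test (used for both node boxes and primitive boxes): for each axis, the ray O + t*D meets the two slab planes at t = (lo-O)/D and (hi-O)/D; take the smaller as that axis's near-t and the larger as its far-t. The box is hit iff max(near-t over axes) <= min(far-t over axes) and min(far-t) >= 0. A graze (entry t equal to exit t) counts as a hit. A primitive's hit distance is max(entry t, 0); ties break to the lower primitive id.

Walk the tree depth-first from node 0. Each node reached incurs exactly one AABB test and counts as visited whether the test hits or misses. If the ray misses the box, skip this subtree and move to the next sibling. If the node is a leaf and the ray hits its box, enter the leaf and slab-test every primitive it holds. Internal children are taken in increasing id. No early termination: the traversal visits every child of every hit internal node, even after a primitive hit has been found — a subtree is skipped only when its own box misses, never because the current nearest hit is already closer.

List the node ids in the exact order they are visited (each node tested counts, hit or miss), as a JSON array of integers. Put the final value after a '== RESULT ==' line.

Walk:
N0 x:[-9,29] y:[25/3,62/3] z:[15/2,29] -> hit [25/3,62/3], descend [6, 7, 8, 9]
  N6 x:[22,29] y:[29/3,18] z:[21/2,14] -> miss, prune
  N7 x:[2,21] y:[25/3,14] z:[17,29] -> miss, prune
  N8 x:[-9,22] y:[41/3,62/3] z:[17,27] -> hit [17,62/3], descend [5, 10, 11]
    N5 x:[-9,-3] y:[46/3,18] z:[17,24] -> miss, prune
    N10 x:[-2,2] y:[41/3,62/3] z:[23,27] -> miss, prune
    N11 x:[18,22] y:[17,61/3] z:[19,27] -> hit [19,61/3] leaf, test {P4(miss), P13(miss)}
  N9 x:[5,11] y:[29/3,15] z:[15/2,13] -> hit [29/3,11] leaf, test {P0(miss), P7@t=29/3}

Visited [0, 6, 7, 8, 5, 10, 11, 9]. Tests: 8 box, 2 leaf. Nearest: P7.

== RESULT ==
[0, 6, 7, 8, 5, 10, 11, 9]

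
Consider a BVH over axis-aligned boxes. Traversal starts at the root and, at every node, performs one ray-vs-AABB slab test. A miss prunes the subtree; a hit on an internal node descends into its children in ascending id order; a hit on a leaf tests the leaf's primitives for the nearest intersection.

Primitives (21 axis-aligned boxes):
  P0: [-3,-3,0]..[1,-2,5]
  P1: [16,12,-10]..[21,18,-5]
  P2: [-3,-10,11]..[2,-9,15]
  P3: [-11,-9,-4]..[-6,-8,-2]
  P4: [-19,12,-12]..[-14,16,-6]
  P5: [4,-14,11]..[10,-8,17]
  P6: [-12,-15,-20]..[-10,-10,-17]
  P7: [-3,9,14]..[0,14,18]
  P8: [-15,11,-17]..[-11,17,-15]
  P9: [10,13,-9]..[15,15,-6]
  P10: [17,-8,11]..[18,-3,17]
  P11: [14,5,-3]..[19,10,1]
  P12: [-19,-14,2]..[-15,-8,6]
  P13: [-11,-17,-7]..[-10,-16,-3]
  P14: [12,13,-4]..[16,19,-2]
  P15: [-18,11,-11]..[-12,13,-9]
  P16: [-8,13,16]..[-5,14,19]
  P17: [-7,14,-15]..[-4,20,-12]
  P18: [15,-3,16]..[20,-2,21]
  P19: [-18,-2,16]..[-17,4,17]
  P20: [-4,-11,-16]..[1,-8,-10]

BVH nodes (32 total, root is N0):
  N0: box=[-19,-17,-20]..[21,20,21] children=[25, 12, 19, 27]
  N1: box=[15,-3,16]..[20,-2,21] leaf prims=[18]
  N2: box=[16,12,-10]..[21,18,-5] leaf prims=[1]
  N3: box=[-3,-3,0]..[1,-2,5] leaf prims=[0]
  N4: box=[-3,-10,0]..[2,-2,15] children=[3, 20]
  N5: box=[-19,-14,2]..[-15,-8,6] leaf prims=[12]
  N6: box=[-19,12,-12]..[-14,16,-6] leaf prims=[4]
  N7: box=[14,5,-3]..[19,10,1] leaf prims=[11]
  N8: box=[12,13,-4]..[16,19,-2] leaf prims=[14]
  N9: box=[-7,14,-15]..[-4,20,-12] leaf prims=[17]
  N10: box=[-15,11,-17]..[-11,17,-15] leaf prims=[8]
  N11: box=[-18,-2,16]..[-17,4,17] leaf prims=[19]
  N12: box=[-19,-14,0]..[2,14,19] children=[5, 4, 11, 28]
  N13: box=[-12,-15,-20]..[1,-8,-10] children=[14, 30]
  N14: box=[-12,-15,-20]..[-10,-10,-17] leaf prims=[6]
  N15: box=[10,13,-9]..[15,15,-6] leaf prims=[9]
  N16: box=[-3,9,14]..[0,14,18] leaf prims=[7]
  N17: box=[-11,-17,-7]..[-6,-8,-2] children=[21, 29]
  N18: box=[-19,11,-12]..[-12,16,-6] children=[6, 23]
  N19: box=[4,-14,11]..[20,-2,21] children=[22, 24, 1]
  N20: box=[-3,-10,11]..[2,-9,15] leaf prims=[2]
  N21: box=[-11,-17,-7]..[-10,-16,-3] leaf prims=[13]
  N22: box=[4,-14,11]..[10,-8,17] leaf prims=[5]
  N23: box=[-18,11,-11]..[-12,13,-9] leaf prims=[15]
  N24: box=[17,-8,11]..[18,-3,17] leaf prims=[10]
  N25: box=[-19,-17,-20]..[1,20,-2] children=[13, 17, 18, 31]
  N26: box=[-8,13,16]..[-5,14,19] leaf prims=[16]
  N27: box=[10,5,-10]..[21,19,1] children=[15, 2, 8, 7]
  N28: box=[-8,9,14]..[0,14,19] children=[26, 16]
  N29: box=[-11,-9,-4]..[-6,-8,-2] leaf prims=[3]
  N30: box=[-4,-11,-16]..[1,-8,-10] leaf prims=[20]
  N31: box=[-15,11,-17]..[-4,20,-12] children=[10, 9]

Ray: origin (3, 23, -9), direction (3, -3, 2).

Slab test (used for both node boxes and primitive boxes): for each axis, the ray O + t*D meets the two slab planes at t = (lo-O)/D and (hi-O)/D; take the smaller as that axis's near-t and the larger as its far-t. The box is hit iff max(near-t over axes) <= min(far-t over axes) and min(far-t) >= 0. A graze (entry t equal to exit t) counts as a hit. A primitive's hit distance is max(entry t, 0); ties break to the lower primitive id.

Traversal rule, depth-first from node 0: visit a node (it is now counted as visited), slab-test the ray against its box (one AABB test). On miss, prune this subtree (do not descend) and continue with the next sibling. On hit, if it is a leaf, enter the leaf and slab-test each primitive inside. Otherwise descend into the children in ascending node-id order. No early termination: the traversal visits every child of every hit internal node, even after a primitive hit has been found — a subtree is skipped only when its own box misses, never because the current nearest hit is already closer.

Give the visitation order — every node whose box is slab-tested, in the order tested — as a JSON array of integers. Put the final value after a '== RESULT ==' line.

Traverse from the root:
N0 x:[-22/3,6] y:[1,40/3] z:[-11/2,15] -> hit [1,6], descend [12, 19, 25, 27]
  N12 x:[-22/3,-1/3] y:[3,37/3] z:[9/2,14] -> miss, prune
  N19 x:[1/3,17/3] y:[25/3,37/3] z:[10,15] -> miss, prune
  N25 x:[-22/3,-2/3] y:[1,40/3] z:[-11/2,7/2] -> miss, prune
  N27 x:[7/3,6] y:[4/3,6] z:[-1/2,5] -> hit [7/3,5], descend [2, 7, 8, 15]
    N2 x:[13/3,6] y:[5/3,11/3] z:[-1/2,2] -> miss, prune
    N7 x:[11/3,16/3] y:[13/3,6] z:[3,5] -> hit [13/3,5] leaf, test {P11@t=13/3}
    N8 x:[3,13/3] y:[4/3,10/3] z:[5/2,7/2] -> hit [3,10/3] leaf, test {P14@t=3}
    N15 x:[7/3,4] y:[8/3,10/3] z:[0,3/2] -> miss, prune

Visited [0, 12, 19, 25, 27, 2, 7, 8, 15]. Tests: 9 box, 2 leaf. Nearest: P14.

== RESULT ==
[0, 12, 19, 25, 27, 2, 7, 8, 15]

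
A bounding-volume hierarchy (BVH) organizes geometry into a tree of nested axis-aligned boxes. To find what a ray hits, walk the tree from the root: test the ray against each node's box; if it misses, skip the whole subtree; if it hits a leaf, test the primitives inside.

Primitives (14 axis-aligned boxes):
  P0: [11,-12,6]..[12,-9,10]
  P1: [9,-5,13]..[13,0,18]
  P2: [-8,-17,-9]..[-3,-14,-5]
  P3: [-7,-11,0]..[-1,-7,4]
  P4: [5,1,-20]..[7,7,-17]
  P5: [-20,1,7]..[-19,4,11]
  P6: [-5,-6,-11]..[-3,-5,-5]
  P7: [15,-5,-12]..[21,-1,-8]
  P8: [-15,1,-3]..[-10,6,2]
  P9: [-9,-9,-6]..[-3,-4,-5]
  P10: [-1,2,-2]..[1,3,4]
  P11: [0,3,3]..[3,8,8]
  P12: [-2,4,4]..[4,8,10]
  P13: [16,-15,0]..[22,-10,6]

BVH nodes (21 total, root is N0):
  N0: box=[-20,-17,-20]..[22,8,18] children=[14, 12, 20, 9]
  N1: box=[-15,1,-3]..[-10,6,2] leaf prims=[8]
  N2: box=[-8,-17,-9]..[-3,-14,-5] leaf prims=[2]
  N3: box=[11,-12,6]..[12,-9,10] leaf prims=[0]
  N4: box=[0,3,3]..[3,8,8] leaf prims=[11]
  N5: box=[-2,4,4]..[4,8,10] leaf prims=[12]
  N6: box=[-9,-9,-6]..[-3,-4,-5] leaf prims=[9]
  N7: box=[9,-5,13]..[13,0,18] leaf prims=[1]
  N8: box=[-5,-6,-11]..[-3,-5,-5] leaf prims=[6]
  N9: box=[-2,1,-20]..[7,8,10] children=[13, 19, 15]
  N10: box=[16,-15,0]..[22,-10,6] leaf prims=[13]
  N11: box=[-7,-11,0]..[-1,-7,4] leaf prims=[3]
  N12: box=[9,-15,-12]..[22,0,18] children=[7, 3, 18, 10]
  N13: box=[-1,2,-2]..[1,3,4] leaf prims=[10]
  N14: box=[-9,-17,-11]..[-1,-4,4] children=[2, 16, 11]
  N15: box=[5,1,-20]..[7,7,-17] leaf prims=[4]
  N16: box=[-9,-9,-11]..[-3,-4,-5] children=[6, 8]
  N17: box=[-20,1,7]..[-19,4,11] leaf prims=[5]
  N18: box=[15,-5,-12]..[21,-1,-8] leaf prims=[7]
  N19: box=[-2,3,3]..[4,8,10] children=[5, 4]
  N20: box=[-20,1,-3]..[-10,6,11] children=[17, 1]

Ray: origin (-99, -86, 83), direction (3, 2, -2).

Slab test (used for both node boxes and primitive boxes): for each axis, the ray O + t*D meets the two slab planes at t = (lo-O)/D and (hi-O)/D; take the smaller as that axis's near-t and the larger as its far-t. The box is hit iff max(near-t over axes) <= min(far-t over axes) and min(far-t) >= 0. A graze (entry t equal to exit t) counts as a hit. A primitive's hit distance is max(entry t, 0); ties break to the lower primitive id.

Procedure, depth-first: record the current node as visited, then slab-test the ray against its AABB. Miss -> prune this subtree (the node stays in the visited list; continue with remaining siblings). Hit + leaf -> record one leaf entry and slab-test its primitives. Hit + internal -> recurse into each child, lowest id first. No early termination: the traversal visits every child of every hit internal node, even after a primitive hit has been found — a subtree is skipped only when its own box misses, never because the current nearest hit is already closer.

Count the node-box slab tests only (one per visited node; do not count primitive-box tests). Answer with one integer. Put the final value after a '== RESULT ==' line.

Walk:
N0 x:[79/3,121/3] y:[69/2,47] z:[65/2,103/2] -> hit [69/2,121/3], descend [9, 12, 14, 20]
  N9 x:[97/3,106/3] y:[87/2,47] z:[73/2,103/2] -> miss, prune
  N12 x:[36,121/3] y:[71/2,43] z:[65/2,95/2] -> hit [36,121/3], descend [3, 7, 10, 18]
    N3 x:[110/3,37] y:[37,77/2] z:[73/2,77/2] -> hit [37,37] leaf, test {P0@t=37}
    N7 x:[36,112/3] y:[81/2,43] z:[65/2,35] -> miss, prune
    N10 x:[115/3,121/3] y:[71/2,38] z:[77/2,83/2] -> miss, prune
    N18 x:[38,40] y:[81/2,85/2] z:[91/2,95/2] -> miss, prune
  N14 x:[30,98/3] y:[69/2,41] z:[79/2,47] -> miss, prune
  N20 x:[79/3,89/3] y:[87/2,46] z:[36,43] -> miss, prune

9 AABB tests over nodes [0, 9, 12, 3, 7, 10, 18, 14, 20]; 1 leaf entered; closest P0.

== RESULT ==
9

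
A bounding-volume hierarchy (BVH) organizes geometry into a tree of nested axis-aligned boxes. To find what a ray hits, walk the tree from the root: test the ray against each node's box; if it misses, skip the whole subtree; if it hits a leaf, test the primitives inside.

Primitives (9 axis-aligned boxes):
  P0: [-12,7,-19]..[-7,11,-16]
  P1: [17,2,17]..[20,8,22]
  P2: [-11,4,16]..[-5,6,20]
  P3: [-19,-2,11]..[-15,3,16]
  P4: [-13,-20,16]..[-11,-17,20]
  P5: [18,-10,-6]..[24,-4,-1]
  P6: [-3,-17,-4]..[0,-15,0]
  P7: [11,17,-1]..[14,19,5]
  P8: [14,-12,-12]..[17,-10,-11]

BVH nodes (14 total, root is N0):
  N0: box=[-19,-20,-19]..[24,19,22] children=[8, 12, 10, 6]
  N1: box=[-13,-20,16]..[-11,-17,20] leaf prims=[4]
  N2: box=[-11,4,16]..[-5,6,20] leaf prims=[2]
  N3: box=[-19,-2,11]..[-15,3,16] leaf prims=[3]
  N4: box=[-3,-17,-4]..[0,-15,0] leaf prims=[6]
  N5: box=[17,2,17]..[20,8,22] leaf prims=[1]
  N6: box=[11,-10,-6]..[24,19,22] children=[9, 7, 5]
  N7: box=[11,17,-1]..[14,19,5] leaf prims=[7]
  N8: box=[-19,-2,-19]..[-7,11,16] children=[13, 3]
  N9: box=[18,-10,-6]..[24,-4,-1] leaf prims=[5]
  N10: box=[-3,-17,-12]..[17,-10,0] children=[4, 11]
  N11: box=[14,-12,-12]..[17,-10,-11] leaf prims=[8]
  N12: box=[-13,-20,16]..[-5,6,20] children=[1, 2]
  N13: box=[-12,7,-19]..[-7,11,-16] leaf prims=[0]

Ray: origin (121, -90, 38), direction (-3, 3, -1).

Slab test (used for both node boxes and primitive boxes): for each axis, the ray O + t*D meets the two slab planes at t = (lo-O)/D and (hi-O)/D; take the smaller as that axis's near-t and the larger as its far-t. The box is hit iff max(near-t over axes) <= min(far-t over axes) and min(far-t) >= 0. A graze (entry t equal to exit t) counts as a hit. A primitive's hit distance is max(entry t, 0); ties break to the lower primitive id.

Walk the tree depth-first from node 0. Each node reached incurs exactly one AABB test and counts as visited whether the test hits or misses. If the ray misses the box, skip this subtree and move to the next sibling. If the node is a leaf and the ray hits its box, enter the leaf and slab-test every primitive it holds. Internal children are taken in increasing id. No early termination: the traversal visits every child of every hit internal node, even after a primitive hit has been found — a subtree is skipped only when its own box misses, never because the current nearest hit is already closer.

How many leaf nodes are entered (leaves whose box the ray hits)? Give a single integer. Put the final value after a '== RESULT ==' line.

Walk:
N0 x:[97/3,140/3] y:[70/3,109/3] z:[16,57] -> hit [97/3,109/3], descend [6, 8, 10, 12]
  N6 x:[97/3,110/3] y:[80/3,109/3] z:[16,44] -> hit [97/3,109/3], descend [5, 7, 9]
    N5 x:[101/3,104/3] y:[92/3,98/3] z:[16,21] -> miss, prune
    N7 x:[107/3,110/3] y:[107/3,109/3] z:[33,39] -> hit [107/3,109/3] leaf, test {P7@t=107/3}
    N9 x:[97/3,103/3] y:[80/3,86/3] z:[39,44] -> miss, prune
  N8 x:[128/3,140/3] y:[88/3,101/3] z:[22,57] -> miss, prune
  N10 x:[104/3,124/3] y:[73/3,80/3] z:[38,50] -> miss, prune
  N12 x:[42,134/3] y:[70/3,32] z:[18,22] -> miss, prune

Visited [0, 6, 5, 7, 9, 8, 10, 12]. Tests: 8 box, 1 leaf. Nearest: P7.

== RESULT ==
1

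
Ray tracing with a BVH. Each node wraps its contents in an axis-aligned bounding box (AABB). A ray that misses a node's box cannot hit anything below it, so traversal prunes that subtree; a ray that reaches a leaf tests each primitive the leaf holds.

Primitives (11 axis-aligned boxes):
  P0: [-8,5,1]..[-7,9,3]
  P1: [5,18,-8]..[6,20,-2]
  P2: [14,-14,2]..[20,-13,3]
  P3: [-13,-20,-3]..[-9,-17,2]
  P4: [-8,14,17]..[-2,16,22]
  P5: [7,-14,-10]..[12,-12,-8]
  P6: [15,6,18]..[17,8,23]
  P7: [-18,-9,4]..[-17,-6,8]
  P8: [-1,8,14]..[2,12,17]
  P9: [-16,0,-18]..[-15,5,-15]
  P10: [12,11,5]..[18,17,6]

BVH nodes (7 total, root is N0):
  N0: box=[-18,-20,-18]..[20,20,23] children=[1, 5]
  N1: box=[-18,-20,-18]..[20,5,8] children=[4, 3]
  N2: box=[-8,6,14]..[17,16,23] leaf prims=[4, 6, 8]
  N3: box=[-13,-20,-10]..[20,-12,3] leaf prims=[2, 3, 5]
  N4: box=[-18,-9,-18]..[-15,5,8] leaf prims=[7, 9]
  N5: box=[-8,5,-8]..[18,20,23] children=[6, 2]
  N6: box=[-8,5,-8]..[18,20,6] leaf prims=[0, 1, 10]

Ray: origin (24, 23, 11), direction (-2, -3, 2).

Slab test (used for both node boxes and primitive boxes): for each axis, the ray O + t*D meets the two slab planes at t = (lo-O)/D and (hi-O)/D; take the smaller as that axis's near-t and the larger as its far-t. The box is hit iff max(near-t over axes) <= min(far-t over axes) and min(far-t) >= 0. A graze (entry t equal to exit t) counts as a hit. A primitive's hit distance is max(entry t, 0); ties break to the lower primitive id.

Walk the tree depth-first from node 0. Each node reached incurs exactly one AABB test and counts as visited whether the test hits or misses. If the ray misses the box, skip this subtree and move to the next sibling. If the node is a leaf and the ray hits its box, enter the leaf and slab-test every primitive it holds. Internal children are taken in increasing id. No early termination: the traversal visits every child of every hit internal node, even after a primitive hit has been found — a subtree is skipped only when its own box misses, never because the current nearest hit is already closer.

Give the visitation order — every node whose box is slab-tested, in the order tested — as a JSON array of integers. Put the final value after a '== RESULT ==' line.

Walk:
N0 x:[2,21] y:[1,43/3] z:[-29/2,6] -> hit [2,6], descend [1, 5]
  N1 x:[2,21] y:[6,43/3] z:[-29/2,-3/2] -> miss, prune
  N5 x:[3,16] y:[1,6] z:[-19/2,6] -> hit [3,6], descend [2, 6]
    N2 x:[7/2,16] y:[7/3,17/3] z:[3/2,6] -> hit [7/2,17/3] leaf, test {P4(miss), P6(miss), P8(miss)}
    N6 x:[3,16] y:[1,6] z:[-19/2,-5/2] -> miss, prune

5 AABB tests over nodes [0, 1, 5, 2, 6]; 1 leaf entered; closest miss.

== RESULT ==
[0, 1, 5, 2, 6]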